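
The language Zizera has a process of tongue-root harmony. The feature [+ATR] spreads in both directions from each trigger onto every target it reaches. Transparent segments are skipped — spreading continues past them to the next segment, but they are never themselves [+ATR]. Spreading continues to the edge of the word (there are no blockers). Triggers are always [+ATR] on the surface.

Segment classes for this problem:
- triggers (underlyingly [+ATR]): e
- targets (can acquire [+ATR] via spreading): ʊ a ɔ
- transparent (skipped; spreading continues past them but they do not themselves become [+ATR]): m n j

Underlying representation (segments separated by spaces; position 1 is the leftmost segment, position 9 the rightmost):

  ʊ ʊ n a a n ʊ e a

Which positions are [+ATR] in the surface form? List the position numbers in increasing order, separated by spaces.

From /e/ at 8 rightward: 9 /a/ → [+ATR]; word edge.
From /e/ at 8 leftward: 7 /ʊ/ → [+ATR]; 6 /n/ transparent; 5 /a/ → [+ATR]; 4 /a/ → [+ATR]; 3 /n/ transparent; 2 /ʊ/ → [+ATR]; 1 /ʊ/ → [+ATR]; word edge.

1 2 4 5 7 8 9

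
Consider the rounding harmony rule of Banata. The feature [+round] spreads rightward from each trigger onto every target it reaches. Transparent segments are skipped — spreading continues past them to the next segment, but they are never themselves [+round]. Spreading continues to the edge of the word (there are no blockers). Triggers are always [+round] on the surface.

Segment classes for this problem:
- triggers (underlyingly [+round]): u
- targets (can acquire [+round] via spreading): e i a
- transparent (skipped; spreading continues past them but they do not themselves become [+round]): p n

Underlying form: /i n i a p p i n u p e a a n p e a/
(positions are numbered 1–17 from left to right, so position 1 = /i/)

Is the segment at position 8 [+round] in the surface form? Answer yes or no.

From /u/ at 9 rightward: 10 /p/ transparent; 11 /e/ → [+round]; 12 /a/ → [+round]; 13 /a/ → [+round]; 14 /n/ transparent; 15 /p/ transparent; 16 /e/ → [+round]; 17 /a/ → [+round]; word edge.
Targets with no active source: positions 1 3 4 7 stay [-round].
[+round] positions on the surface: 9 11 12 13 16 17.

no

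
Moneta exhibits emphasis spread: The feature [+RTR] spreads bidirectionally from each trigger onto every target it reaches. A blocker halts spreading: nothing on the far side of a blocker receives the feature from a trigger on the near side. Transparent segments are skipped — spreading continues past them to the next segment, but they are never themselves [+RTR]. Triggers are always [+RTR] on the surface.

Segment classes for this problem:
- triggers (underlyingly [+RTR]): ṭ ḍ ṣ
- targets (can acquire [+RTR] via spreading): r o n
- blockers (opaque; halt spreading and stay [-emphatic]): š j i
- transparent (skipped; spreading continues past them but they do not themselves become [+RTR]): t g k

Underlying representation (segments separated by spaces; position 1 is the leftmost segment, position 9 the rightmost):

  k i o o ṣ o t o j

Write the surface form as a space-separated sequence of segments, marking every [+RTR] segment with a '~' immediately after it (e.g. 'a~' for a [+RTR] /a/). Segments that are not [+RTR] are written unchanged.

From /ṣ/ at 5 rightward: 6 /o/ → [+RTR]; 7 /t/ transparent; 8 /o/ → [+RTR]; 9 /j/ blocks.
From /ṣ/ at 5 leftward: 4 /o/ → [+RTR]; 3 /o/ → [+RTR]; 2 /i/ blocks.
[+RTR] positions on the surface: 3 4 5 6 8.

k i o~ o~ ṣ~ o~ t o~ j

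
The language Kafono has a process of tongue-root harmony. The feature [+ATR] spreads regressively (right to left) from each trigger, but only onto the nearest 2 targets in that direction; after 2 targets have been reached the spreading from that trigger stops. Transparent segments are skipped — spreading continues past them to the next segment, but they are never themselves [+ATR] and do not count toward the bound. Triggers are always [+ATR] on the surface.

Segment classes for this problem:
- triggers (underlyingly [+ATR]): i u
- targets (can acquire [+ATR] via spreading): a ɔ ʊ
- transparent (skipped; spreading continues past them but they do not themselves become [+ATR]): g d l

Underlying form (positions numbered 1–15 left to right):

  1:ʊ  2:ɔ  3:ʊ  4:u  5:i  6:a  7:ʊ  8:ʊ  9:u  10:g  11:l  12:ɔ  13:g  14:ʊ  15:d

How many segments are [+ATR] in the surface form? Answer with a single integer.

7

From /u/ at 4 leftward: 3 /ʊ/ → [+ATR]; 2 /ɔ/ → [+ATR]; bound reached.
From /i/ at 5 leftward: 4 /u/ is itself a trigger — this domain ends here.
From /u/ at 9 leftward: 8 /ʊ/ → [+ATR]; 7 /ʊ/ → [+ATR]; bound reached.
Targets with no active source: positions 1 6 12 14 stay [-ATR].
[+ATR] positions on the surface: 2 3 4 5 7 8 9.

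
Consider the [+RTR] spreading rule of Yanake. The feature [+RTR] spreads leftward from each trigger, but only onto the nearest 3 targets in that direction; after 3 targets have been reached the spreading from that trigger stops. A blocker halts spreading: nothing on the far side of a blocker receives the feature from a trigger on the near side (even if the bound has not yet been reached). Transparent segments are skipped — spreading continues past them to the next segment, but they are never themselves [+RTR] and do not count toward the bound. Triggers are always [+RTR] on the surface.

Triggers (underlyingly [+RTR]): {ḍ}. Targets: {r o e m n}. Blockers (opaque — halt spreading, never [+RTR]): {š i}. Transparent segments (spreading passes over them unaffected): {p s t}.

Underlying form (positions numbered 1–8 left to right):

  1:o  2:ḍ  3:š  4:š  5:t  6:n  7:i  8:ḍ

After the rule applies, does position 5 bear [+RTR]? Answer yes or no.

no

From /ḍ/ at 2 leftward: 1 /o/ → [+RTR]; word edge.
From /ḍ/ at 8 leftward: 7 /i/ blocks.
Target with no active source: position 6 stays [-emphatic].
[+RTR] positions on the surface: 1 2 8.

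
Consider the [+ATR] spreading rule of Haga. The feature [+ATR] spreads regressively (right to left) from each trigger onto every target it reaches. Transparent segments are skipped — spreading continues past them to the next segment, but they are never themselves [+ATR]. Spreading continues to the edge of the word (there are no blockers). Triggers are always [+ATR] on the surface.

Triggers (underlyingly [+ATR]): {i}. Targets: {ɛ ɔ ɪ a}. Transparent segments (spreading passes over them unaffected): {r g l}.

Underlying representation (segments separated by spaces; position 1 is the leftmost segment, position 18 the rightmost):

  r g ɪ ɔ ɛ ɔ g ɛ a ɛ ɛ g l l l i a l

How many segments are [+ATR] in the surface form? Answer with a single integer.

9

From /i/ at 16 leftward: 15 /l/ transparent; 14 /l/ transparent; 13 /l/ transparent; 12 /g/ transparent; 11 /ɛ/ → [+ATR]; 10 /ɛ/ → [+ATR]; 9 /a/ → [+ATR]; 8 /ɛ/ → [+ATR]; 7 /g/ transparent; 6 /ɔ/ → [+ATR]; 5 /ɛ/ → [+ATR]; 4 /ɔ/ → [+ATR]; 3 /ɪ/ → [+ATR]; 2 /g/ transparent; 1 /r/ transparent; word edge.
Target with no active source: position 17 stays [-ATR].
[+ATR] positions on the surface: 3 4 5 6 8 9 10 11 16.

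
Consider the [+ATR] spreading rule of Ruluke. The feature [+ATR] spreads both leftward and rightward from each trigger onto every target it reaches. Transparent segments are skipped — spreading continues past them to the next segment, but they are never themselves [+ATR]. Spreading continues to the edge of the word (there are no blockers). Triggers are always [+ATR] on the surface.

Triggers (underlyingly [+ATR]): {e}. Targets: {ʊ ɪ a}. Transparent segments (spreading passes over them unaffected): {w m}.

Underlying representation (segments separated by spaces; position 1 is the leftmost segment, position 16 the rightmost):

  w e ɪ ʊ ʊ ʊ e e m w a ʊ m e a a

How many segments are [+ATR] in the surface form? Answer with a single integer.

12

From /e/ at 2 rightward: 3 /ɪ/ → [+ATR]; 4 /ʊ/ → [+ATR]; 5 /ʊ/ → [+ATR]; 6 /ʊ/ → [+ATR]; 7 /e/ is itself a trigger — this domain ends here.
From /e/ at 2 leftward: 1 /w/ transparent; word edge.
From /e/ at 7 rightward: 8 /e/ is itself a trigger — this domain ends here.
From /e/ at 7 leftward: 6 /ʊ/ → [+ATR]; 5 /ʊ/ → [+ATR]; 4 /ʊ/ → [+ATR]; 3 /ɪ/ → [+ATR]; 2 /e/ is itself a trigger — this domain ends here.
From /e/ at 8 rightward: 9 /m/ transparent; 10 /w/ transparent; 11 /a/ → [+ATR]; 12 /ʊ/ → [+ATR]; 13 /m/ transparent; 14 /e/ is itself a trigger — this domain ends here.
From /e/ at 8 leftward: 7 /e/ is itself a trigger — this domain ends here.
From /e/ at 14 rightward: 15 /a/ → [+ATR]; 16 /a/ → [+ATR]; word edge.
From /e/ at 14 leftward: 13 /m/ transparent; 12 /ʊ/ → [+ATR]; 11 /a/ → [+ATR]; 10 /w/ transparent; 9 /m/ transparent; 8 /e/ is itself a trigger — this domain ends here.
[+ATR] positions on the surface: 2 3 4 5 6 7 8 11 12 14 15 16.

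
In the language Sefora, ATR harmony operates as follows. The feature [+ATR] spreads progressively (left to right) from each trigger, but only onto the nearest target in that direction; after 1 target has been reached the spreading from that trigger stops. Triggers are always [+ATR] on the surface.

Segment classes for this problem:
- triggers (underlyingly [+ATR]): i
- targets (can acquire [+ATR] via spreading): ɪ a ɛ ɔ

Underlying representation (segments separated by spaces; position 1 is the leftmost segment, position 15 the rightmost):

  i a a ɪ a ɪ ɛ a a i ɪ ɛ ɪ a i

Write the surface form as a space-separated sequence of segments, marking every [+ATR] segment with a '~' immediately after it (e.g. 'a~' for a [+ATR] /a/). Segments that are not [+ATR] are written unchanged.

i~ a~ a ɪ a ɪ ɛ a a i~ ɪ~ ɛ ɪ a i~

From /i/ at 1 rightward: 2 /a/ → [+ATR]; bound reached.
From /i/ at 10 rightward: 11 /ɪ/ → [+ATR]; bound reached.
From /i/ at 15 rightward: word edge.
Targets with no active source: positions 3 4 5 6 7 8 9 12 13 14 stay [-ATR].
[+ATR] positions on the surface: 1 2 10 11 15.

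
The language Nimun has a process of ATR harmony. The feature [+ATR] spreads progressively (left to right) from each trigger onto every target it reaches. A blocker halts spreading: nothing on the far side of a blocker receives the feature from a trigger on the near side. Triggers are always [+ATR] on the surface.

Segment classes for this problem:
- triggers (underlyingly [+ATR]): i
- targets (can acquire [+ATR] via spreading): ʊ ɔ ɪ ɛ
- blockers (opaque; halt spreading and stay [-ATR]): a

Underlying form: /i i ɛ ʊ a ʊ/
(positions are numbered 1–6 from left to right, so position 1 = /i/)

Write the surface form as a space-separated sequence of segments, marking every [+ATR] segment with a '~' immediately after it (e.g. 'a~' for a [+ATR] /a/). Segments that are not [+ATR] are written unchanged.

i~ i~ ɛ~ ʊ~ a ʊ

From /i/ at 1 rightward: 2 /i/ is itself a trigger — this domain ends here.
From /i/ at 2 rightward: 3 /ɛ/ → [+ATR]; 4 /ʊ/ → [+ATR]; 5 /a/ blocks.
Target with no active source: position 6 stays [-ATR].
[+ATR] positions on the surface: 1 2 3 4.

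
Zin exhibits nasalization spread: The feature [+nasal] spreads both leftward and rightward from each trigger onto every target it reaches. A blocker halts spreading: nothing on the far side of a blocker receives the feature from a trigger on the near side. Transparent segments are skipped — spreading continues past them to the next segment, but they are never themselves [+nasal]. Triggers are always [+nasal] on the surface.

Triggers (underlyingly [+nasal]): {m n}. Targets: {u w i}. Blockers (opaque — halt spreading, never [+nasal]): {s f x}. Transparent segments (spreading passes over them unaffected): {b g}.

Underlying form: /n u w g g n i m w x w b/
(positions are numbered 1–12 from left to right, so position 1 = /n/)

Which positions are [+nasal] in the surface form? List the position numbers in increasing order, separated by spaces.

1 2 3 6 7 8 9

From /n/ at 1 rightward: 2 /u/ → [+nasal]; 3 /w/ → [+nasal]; 4 /g/ transparent; 5 /g/ transparent; 6 /n/ is itself a trigger — this domain ends here.
From /n/ at 1 leftward: word edge.
From /n/ at 6 rightward: 7 /i/ → [+nasal]; 8 /m/ is itself a trigger — this domain ends here.
From /n/ at 6 leftward: 5 /g/ transparent; 4 /g/ transparent; 3 /w/ → [+nasal]; 2 /u/ → [+nasal]; 1 /n/ is itself a trigger — this domain ends here.
From /m/ at 8 rightward: 9 /w/ → [+nasal]; 10 /x/ blocks.
From /m/ at 8 leftward: 7 /i/ → [+nasal]; 6 /n/ is itself a trigger — this domain ends here.
Target with no active source: position 11 stays [-nasal].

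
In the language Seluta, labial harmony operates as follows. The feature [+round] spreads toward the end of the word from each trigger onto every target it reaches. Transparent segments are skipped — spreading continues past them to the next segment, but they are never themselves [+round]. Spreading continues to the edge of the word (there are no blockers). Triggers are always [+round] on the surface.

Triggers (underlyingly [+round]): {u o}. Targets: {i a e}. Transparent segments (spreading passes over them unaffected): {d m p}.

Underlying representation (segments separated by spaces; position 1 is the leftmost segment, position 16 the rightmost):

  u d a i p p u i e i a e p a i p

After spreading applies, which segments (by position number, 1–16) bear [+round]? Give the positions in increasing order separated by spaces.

1 3 4 7 8 9 10 11 12 14 15

From /u/ at 1 rightward: 2 /d/ transparent; 3 /a/ → [+round]; 4 /i/ → [+round]; 5 /p/ transparent; 6 /p/ transparent; 7 /u/ is itself a trigger — this domain ends here.
From /u/ at 7 rightward: 8 /i/ → [+round]; 9 /e/ → [+round]; 10 /i/ → [+round]; 11 /a/ → [+round]; 12 /e/ → [+round]; 13 /p/ transparent; 14 /a/ → [+round]; 15 /i/ → [+round]; 16 /p/ transparent; word edge.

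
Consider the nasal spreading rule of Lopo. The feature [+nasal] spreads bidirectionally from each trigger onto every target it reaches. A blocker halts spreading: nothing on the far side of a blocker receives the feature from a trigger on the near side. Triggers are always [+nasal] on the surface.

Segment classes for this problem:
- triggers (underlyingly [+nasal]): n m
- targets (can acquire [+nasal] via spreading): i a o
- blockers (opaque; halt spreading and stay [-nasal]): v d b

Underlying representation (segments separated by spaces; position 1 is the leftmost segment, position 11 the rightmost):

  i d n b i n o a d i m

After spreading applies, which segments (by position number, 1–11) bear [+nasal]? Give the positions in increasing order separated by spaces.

3 5 6 7 8 10 11

From /n/ at 3 rightward: 4 /b/ blocks.
From /n/ at 3 leftward: 2 /d/ blocks.
From /n/ at 6 rightward: 7 /o/ → [+nasal]; 8 /a/ → [+nasal]; 9 /d/ blocks.
From /n/ at 6 leftward: 5 /i/ → [+nasal]; 4 /b/ blocks.
From /m/ at 11 rightward: word edge.
From /m/ at 11 leftward: 10 /i/ → [+nasal]; 9 /d/ blocks.
Target with no active source: position 1 stays [-nasal].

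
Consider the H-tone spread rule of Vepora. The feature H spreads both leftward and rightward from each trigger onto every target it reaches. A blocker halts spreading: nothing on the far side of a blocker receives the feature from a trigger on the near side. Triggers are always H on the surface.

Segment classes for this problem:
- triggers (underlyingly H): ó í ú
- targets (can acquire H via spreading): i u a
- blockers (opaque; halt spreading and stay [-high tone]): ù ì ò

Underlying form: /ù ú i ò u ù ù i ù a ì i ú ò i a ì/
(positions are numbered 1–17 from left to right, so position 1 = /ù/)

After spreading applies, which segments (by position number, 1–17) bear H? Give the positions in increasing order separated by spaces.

From /ú/ at 2 rightward: 3 /i/ → H; 4 /ò/ blocks.
From /ú/ at 2 leftward: 1 /ù/ blocks.
From /ú/ at 13 rightward: 14 /ò/ blocks.
From /ú/ at 13 leftward: 12 /i/ → H; 11 /ì/ blocks.
Targets with no active source: positions 5 8 10 15 16 stay [-high tone].

2 3 12 13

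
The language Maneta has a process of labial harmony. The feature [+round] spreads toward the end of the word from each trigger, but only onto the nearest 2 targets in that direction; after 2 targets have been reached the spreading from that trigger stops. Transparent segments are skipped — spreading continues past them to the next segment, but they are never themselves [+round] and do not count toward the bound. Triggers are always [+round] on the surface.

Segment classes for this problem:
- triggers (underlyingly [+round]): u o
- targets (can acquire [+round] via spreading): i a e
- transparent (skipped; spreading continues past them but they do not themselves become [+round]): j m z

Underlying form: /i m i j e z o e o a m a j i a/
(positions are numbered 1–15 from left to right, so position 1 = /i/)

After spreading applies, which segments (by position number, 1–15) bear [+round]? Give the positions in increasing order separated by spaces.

7 8 9 10 12

From /o/ at 7 rightward: 8 /e/ → [+round]; 9 /o/ is itself a trigger — this domain ends here.
From /o/ at 9 rightward: 10 /a/ → [+round]; 11 /m/ transparent; 12 /a/ → [+round]; bound reached.
Targets with no active source: positions 1 3 5 14 15 stay [-round].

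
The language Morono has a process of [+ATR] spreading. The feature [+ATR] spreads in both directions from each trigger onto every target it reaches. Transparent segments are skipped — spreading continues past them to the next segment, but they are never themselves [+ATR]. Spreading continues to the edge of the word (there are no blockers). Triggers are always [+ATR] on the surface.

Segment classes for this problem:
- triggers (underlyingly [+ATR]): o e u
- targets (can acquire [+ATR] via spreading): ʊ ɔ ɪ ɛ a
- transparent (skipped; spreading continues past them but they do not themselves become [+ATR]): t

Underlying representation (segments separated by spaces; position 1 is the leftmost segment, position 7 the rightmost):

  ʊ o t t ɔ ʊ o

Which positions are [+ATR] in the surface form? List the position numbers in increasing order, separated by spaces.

From /o/ at 2 rightward: 3 /t/ transparent; 4 /t/ transparent; 5 /ɔ/ → [+ATR]; 6 /ʊ/ → [+ATR]; 7 /o/ is itself a trigger — this domain ends here.
From /o/ at 2 leftward: 1 /ʊ/ → [+ATR]; word edge.
From /o/ at 7 rightward: word edge.
From /o/ at 7 leftward: 6 /ʊ/ → [+ATR]; 5 /ɔ/ → [+ATR]; 4 /t/ transparent; 3 /t/ transparent; 2 /o/ is itself a trigger — this domain ends here.

1 2 5 6 7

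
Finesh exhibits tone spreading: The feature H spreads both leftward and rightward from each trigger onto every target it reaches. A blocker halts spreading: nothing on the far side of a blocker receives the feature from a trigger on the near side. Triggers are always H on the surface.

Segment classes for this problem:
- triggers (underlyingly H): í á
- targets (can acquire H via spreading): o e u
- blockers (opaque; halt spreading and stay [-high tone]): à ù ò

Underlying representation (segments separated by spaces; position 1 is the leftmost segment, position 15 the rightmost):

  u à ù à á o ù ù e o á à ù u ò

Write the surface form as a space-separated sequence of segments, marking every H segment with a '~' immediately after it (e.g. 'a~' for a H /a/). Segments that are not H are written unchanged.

From /á/ at 5 rightward: 6 /o/ → H; 7 /ù/ blocks.
From /á/ at 5 leftward: 4 /à/ blocks.
From /á/ at 11 rightward: 12 /à/ blocks.
From /á/ at 11 leftward: 10 /o/ → H; 9 /e/ → H; 8 /ù/ blocks.
Targets with no active source: positions 1 14 stay [-high tone].
H positions on the surface: 5 6 9 10 11.

u à ù à á~ o~ ù ù e~ o~ á~ à ù u ò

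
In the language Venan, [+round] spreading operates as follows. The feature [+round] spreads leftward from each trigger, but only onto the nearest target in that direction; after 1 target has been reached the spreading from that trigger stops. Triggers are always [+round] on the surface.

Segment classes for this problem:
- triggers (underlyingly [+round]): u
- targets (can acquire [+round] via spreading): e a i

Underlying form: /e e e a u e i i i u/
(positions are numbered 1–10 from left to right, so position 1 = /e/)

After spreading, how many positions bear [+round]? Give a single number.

From /u/ at 5 leftward: 4 /a/ → [+round]; bound reached.
From /u/ at 10 leftward: 9 /i/ → [+round]; bound reached.
Targets with no active source: positions 1 2 3 6 7 8 stay [-round].
[+round] positions on the surface: 4 5 9 10.

4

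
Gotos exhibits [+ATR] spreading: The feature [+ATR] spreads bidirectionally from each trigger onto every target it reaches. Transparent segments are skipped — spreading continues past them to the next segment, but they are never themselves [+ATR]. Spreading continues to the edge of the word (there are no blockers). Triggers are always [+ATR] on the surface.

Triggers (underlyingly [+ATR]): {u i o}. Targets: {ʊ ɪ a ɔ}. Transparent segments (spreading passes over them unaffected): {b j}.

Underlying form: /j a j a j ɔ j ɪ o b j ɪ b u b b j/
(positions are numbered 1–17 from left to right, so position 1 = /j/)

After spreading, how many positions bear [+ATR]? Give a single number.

7

From /o/ at 9 rightward: 10 /b/ transparent; 11 /j/ transparent; 12 /ɪ/ → [+ATR]; 13 /b/ transparent; 14 /u/ is itself a trigger — this domain ends here.
From /o/ at 9 leftward: 8 /ɪ/ → [+ATR]; 7 /j/ transparent; 6 /ɔ/ → [+ATR]; 5 /j/ transparent; 4 /a/ → [+ATR]; 3 /j/ transparent; 2 /a/ → [+ATR]; 1 /j/ transparent; word edge.
From /u/ at 14 rightward: 15 /b/ transparent; 16 /b/ transparent; 17 /j/ transparent; word edge.
From /u/ at 14 leftward: 13 /b/ transparent; 12 /ɪ/ → [+ATR]; 11 /j/ transparent; 10 /b/ transparent; 9 /o/ is itself a trigger — this domain ends here.
[+ATR] positions on the surface: 2 4 6 8 9 12 14.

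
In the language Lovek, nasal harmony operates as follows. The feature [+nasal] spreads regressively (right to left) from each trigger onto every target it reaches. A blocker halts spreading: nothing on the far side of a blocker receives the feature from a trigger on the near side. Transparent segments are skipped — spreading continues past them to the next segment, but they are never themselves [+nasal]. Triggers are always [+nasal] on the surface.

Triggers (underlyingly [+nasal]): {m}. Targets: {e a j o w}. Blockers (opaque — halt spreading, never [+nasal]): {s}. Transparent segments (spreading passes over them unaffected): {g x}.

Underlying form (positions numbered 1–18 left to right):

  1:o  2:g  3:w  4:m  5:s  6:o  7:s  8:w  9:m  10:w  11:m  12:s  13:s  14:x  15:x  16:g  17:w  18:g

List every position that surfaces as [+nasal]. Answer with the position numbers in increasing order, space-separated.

From /m/ at 4 leftward: 3 /w/ → [+nasal]; 2 /g/ transparent; 1 /o/ → [+nasal]; word edge.
From /m/ at 9 leftward: 8 /w/ → [+nasal]; 7 /s/ blocks.
From /m/ at 11 leftward: 10 /w/ → [+nasal]; 9 /m/ is itself a trigger — this domain ends here.
Targets with no active source: positions 6 17 stay [-nasal].

1 3 4 8 9 10 11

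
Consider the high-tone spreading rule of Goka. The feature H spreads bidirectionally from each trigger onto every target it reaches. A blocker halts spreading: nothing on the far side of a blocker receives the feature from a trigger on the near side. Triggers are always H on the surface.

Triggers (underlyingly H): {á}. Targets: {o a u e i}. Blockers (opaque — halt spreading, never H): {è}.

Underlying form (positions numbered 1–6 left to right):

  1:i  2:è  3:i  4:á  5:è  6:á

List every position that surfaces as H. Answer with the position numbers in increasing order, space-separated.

3 4 6

From /á/ at 4 rightward: 5 /è/ blocks.
From /á/ at 4 leftward: 3 /i/ → H; 2 /è/ blocks.
From /á/ at 6 rightward: word edge.
From /á/ at 6 leftward: 5 /è/ blocks.
Target with no active source: position 1 stays [-high tone].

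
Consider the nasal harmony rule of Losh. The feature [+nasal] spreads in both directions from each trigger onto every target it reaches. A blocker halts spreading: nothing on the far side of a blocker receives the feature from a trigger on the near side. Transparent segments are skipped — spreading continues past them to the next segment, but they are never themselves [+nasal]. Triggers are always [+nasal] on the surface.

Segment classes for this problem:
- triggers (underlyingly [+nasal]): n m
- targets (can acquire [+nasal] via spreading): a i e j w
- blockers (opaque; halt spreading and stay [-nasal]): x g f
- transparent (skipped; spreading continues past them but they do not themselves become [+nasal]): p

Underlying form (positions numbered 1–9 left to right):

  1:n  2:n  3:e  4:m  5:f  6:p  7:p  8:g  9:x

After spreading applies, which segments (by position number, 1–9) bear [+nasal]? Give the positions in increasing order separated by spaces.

1 2 3 4

From /n/ at 1 rightward: 2 /n/ is itself a trigger — this domain ends here.
From /n/ at 1 leftward: word edge.
From /n/ at 2 rightward: 3 /e/ → [+nasal]; 4 /m/ is itself a trigger — this domain ends here.
From /n/ at 2 leftward: 1 /n/ is itself a trigger — this domain ends here.
From /m/ at 4 rightward: 5 /f/ blocks.
From /m/ at 4 leftward: 3 /e/ → [+nasal]; 2 /n/ is itself a trigger — this domain ends here.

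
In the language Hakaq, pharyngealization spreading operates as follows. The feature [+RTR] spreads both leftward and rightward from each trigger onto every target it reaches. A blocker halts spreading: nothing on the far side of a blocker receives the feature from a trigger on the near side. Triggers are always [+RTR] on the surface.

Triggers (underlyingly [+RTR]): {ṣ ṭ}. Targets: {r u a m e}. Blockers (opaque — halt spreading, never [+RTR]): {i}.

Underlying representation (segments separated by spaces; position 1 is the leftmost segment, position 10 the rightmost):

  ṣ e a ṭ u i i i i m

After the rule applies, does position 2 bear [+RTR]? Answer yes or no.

From /ṣ/ at 1 rightward: 2 /e/ → [+RTR]; 3 /a/ → [+RTR]; 4 /ṭ/ is itself a trigger — this domain ends here.
From /ṣ/ at 1 leftward: word edge.
From /ṭ/ at 4 rightward: 5 /u/ → [+RTR]; 6 /i/ blocks.
From /ṭ/ at 4 leftward: 3 /a/ → [+RTR]; 2 /e/ → [+RTR]; 1 /ṣ/ is itself a trigger — this domain ends here.
Target with no active source: position 10 stays [-emphatic].
[+RTR] positions on the surface: 1 2 3 4 5.

yes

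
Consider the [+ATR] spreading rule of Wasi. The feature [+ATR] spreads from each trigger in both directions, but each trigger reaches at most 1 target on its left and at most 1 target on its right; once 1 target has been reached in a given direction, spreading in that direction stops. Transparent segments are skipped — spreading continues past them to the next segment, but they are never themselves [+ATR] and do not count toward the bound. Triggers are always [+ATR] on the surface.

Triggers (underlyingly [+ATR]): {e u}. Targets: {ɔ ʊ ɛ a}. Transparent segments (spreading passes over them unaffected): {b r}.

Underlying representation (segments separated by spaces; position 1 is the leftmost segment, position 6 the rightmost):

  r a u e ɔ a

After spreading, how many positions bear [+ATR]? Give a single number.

From /u/ at 3 rightward: 4 /e/ is itself a trigger — this domain ends here.
From /u/ at 3 leftward: 2 /a/ → [+ATR]; bound reached.
From /e/ at 4 rightward: 5 /ɔ/ → [+ATR]; bound reached.
From /e/ at 4 leftward: 3 /u/ is itself a trigger — this domain ends here.
Target with no active source: position 6 stays [-ATR].
[+ATR] positions on the surface: 2 3 4 5.

4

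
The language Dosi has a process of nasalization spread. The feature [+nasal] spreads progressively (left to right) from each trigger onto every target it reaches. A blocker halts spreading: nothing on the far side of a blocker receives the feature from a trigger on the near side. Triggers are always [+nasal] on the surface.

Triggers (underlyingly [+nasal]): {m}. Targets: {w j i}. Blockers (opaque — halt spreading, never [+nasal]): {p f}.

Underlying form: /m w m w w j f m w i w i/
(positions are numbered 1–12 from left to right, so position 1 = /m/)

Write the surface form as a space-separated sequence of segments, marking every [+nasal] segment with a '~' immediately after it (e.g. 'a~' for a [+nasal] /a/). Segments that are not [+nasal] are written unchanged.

From /m/ at 1 rightward: 2 /w/ → [+nasal]; 3 /m/ is itself a trigger — this domain ends here.
From /m/ at 3 rightward: 4 /w/ → [+nasal]; 5 /w/ → [+nasal]; 6 /j/ → [+nasal]; 7 /f/ blocks.
From /m/ at 8 rightward: 9 /w/ → [+nasal]; 10 /i/ → [+nasal]; 11 /w/ → [+nasal]; 12 /i/ → [+nasal]; word edge.
[+nasal] positions on the surface: 1 2 3 4 5 6 8 9 10 11 12.

m~ w~ m~ w~ w~ j~ f m~ w~ i~ w~ i~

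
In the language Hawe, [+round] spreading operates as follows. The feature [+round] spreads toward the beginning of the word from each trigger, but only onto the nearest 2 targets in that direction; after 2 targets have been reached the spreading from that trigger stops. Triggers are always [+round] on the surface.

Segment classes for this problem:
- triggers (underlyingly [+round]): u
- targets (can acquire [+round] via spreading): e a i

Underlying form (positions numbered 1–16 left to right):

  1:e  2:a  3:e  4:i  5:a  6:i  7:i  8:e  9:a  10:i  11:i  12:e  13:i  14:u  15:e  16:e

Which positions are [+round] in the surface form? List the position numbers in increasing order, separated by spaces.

From /u/ at 14 leftward: 13 /i/ → [+round]; 12 /e/ → [+round]; bound reached.
Targets with no active source: positions 1 2 3 4 5 6 7 8 9 10 11 15 16 stay [-round].

12 13 14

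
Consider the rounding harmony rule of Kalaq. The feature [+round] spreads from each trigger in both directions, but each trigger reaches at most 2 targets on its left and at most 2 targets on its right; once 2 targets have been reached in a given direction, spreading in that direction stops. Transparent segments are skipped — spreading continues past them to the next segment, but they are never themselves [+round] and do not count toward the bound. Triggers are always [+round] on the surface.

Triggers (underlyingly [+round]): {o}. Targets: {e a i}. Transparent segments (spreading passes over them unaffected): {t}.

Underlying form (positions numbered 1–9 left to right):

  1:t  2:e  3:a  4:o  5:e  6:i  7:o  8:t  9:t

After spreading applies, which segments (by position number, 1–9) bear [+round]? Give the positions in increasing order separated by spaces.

From /o/ at 4 rightward: 5 /e/ → [+round]; 6 /i/ → [+round]; bound reached.
From /o/ at 4 leftward: 3 /a/ → [+round]; 2 /e/ → [+round]; bound reached.
From /o/ at 7 rightward: 8 /t/ transparent; 9 /t/ transparent; word edge.
From /o/ at 7 leftward: 6 /i/ → [+round]; 5 /e/ → [+round]; bound reached.

2 3 4 5 6 7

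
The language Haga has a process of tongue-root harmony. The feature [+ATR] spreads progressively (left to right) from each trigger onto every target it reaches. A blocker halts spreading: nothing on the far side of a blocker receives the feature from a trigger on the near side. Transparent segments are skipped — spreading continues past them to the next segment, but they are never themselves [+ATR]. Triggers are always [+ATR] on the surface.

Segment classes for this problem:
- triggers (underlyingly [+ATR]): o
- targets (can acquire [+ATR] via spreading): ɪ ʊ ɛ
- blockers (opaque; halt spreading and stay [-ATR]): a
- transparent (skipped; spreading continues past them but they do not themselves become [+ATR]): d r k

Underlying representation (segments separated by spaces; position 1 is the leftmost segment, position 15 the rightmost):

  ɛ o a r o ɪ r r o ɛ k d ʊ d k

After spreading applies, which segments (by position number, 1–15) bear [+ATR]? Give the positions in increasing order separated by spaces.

2 5 6 9 10 13

From /o/ at 2 rightward: 3 /a/ blocks.
From /o/ at 5 rightward: 6 /ɪ/ → [+ATR]; 7 /r/ transparent; 8 /r/ transparent; 9 /o/ is itself a trigger — this domain ends here.
From /o/ at 9 rightward: 10 /ɛ/ → [+ATR]; 11 /k/ transparent; 12 /d/ transparent; 13 /ʊ/ → [+ATR]; 14 /d/ transparent; 15 /k/ transparent; word edge.
Target with no active source: position 1 stays [-ATR].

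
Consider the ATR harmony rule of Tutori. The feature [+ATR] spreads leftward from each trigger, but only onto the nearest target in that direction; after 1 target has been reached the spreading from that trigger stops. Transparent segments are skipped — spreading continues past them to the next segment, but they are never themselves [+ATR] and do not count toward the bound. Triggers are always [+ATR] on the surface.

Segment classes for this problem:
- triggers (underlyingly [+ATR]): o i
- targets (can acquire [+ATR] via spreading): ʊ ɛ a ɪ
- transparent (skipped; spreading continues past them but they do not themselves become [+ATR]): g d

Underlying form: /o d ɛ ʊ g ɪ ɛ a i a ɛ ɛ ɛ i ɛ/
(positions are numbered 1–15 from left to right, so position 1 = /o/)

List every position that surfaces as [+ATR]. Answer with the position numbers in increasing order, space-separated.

From /o/ at 1 leftward: word edge.
From /i/ at 9 leftward: 8 /a/ → [+ATR]; bound reached.
From /i/ at 14 leftward: 13 /ɛ/ → [+ATR]; bound reached.
Targets with no active source: positions 3 4 6 7 10 11 12 15 stay [-ATR].

1 8 9 13 14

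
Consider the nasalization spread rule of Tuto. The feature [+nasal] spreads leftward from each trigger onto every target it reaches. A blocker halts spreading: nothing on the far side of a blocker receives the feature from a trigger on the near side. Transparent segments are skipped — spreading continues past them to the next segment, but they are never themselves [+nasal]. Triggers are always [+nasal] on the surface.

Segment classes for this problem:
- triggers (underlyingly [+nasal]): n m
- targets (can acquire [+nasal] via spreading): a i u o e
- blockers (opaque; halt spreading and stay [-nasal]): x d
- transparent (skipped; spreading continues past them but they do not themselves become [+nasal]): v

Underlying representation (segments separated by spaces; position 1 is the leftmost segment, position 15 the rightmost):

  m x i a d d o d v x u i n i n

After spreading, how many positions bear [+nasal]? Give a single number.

From /m/ at 1 leftward: word edge.
From /n/ at 13 leftward: 12 /i/ → [+nasal]; 11 /u/ → [+nasal]; 10 /x/ blocks.
From /n/ at 15 leftward: 14 /i/ → [+nasal]; 13 /n/ is itself a trigger — this domain ends here.
Targets with no active source: positions 3 4 7 stay [-nasal].
[+nasal] positions on the surface: 1 11 12 13 14 15.

6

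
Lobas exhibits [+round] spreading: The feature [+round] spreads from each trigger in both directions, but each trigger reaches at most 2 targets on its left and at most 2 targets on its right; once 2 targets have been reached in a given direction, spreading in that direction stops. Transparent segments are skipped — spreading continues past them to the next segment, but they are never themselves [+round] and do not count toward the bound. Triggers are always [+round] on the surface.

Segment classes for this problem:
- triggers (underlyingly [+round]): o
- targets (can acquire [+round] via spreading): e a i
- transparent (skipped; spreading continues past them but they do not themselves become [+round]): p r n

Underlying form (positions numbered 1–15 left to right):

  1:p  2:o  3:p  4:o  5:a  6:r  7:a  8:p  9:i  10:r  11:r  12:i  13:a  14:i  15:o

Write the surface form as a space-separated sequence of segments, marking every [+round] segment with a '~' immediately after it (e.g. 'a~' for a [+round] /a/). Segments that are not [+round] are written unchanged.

From /o/ at 2 rightward: 3 /p/ transparent; 4 /o/ is itself a trigger — this domain ends here.
From /o/ at 2 leftward: 1 /p/ transparent; word edge.
From /o/ at 4 rightward: 5 /a/ → [+round]; 6 /r/ transparent; 7 /a/ → [+round]; bound reached.
From /o/ at 4 leftward: 3 /p/ transparent; 2 /o/ is itself a trigger — this domain ends here.
From /o/ at 15 rightward: word edge.
From /o/ at 15 leftward: 14 /i/ → [+round]; 13 /a/ → [+round]; bound reached.
Targets with no active source: positions 9 12 stay [-round].
[+round] positions on the surface: 2 4 5 7 13 14 15.

p o~ p o~ a~ r a~ p i r r i a~ i~ o~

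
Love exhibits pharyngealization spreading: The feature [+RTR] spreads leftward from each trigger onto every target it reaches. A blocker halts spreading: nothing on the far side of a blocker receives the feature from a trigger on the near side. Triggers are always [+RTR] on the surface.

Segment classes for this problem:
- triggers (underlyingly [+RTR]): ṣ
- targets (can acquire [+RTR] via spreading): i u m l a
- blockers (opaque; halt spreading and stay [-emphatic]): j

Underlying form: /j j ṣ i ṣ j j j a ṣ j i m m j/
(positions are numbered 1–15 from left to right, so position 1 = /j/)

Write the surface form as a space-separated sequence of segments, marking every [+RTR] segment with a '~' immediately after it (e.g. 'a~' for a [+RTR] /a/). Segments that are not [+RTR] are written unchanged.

j j ṣ~ i~ ṣ~ j j j a~ ṣ~ j i m m j

From /ṣ/ at 3 leftward: 2 /j/ blocks.
From /ṣ/ at 5 leftward: 4 /i/ → [+RTR]; 3 /ṣ/ is itself a trigger — this domain ends here.
From /ṣ/ at 10 leftward: 9 /a/ → [+RTR]; 8 /j/ blocks.
Targets with no active source: positions 12 13 14 stay [-emphatic].
[+RTR] positions on the surface: 3 4 5 9 10.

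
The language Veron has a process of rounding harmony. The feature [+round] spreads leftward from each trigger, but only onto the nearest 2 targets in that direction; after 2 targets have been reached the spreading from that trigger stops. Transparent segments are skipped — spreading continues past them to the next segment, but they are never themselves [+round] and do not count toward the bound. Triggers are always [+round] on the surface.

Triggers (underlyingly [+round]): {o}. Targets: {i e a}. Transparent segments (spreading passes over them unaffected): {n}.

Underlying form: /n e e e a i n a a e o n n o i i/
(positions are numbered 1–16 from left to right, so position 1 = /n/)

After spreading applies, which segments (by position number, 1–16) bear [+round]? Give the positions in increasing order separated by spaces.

From /o/ at 11 leftward: 10 /e/ → [+round]; 9 /a/ → [+round]; bound reached.
From /o/ at 14 leftward: 13 /n/ transparent; 12 /n/ transparent; 11 /o/ is itself a trigger — this domain ends here.
Targets with no active source: positions 2 3 4 5 6 8 15 16 stay [-round].

9 10 11 14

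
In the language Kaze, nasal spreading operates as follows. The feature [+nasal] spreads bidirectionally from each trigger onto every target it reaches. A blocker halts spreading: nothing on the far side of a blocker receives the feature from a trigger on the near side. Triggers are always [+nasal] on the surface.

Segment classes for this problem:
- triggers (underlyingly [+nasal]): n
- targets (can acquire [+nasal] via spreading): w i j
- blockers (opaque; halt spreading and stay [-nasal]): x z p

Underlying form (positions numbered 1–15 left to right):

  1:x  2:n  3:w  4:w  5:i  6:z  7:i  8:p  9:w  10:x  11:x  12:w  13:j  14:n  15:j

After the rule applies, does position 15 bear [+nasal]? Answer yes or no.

yes

From /n/ at 2 rightward: 3 /w/ → [+nasal]; 4 /w/ → [+nasal]; 5 /i/ → [+nasal]; 6 /z/ blocks.
From /n/ at 2 leftward: 1 /x/ blocks.
From /n/ at 14 rightward: 15 /j/ → [+nasal]; word edge.
From /n/ at 14 leftward: 13 /j/ → [+nasal]; 12 /w/ → [+nasal]; 11 /x/ blocks.
Targets with no active source: positions 7 9 stay [-nasal].
[+nasal] positions on the surface: 2 3 4 5 12 13 14 15.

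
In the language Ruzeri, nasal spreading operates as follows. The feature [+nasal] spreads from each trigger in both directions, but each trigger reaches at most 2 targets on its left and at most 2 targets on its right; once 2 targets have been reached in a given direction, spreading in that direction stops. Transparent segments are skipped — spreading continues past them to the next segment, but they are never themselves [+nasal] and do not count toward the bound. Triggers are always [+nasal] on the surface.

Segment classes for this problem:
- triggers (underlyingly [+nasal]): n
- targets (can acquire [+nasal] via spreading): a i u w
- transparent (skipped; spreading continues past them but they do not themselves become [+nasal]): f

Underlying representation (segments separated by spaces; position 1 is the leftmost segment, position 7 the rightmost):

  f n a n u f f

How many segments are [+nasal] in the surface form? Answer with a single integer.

From /n/ at 2 rightward: 3 /a/ → [+nasal]; 4 /n/ is itself a trigger — this domain ends here.
From /n/ at 2 leftward: 1 /f/ transparent; word edge.
From /n/ at 4 rightward: 5 /u/ → [+nasal]; 6 /f/ transparent; 7 /f/ transparent; word edge.
From /n/ at 4 leftward: 3 /a/ → [+nasal]; 2 /n/ is itself a trigger — this domain ends here.
[+nasal] positions on the surface: 2 3 4 5.

4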